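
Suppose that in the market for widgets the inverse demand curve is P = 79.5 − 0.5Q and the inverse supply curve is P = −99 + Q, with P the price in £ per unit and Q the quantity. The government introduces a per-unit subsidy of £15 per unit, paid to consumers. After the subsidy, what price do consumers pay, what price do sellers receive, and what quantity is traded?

Rewrite in direct form: Qd = 159 − 2P and Qs = P + 99.
Before the subsidy: set 159 − 2P = P + 99 → P* = £20, Q* = 119.
With a per-unit subsidy paid to consumers, each effectively pays P − 15, so demand becomes Qd = 159 − 2(P − 15).
New equilibrium: consumers pay £15, sellers receive £30, Q = 129. (Wedge: Pb − Ps = −15.)

Consumers pay £15; sellers receive £30; quantity = 129.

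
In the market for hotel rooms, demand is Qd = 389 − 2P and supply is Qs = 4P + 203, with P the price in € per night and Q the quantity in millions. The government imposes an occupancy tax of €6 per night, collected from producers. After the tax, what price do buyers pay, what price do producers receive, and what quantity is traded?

Without the tax, 389 − 2P = 4P + 203 gives 6P = 186, so P* = €31 and Q* = 327.
With the tax collected from producers, supply shifts: Qs = 4(P − 6) + 203.
New equilibrium: buyers pay €35, producers receive €29, Q = 319. (Wedge: Pb − Ps = 6.)
The less price-elastic side of the market bears the larger share of a per-unit tax.

Buyers pay €35; producers receive €29; quantity = 319.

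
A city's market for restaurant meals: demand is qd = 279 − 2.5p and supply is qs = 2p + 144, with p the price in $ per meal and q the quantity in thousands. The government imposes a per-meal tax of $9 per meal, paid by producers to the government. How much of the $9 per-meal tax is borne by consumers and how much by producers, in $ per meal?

Consumers bear $4 per meal; producers bear $5 per meal.

Before the tax: set 279 − 2.5p = 2p + 144 → p* = $30, q* = 204.
With the tax collected from producers, supply shifts: qs = 2(p − 9) + 144.
Solving gives q = 194 with consumers paying $34 and producers receiving $25 (the $9 wedge).
Burden on consumers: $4; on producers: $5. (They sum to $9.)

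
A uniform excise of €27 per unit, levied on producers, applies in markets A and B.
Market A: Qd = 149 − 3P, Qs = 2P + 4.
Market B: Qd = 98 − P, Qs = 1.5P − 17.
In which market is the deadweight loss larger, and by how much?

Market A: pre-tax P* = €29, Q* = 62; post-tax Q = 29.6; deadweight loss = €437.4.
Market B: pre-tax P* = €46, Q* = 52; post-tax Q = 35.8; deadweight loss = €218.7.
Difference: €437.4 vs €218.7 → market A is larger by €218.7.

Market A, by €218.7.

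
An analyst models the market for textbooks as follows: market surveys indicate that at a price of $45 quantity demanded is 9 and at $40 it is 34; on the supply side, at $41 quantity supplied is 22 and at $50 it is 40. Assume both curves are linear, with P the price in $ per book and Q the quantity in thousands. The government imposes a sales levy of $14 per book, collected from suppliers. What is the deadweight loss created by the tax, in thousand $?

Demand slope: (34 − 9)/(40 − 45) = -5, so Qd = 234 − 5P.
Supply slope: (40 − 22)/(50 − 41) = 2, so Qs = 2P − 60.
Before the tax: set 234 − 5P = 2P − 60 → P* = $42, Q* = 24.
With the tax collected from suppliers, supply shifts: Qs = 2(P − 14) − 60.
New equilibrium: buyers pay $46, suppliers receive $32, Q = 4. (Wedge: Pb − Ps = 14.)
Quantity falls by |ΔQ| = |24 − 4| = 20.
DWL = ½ · t · |ΔQ| = ½ · 14 · 20 = $140.

Deadweight loss = $140 thousand.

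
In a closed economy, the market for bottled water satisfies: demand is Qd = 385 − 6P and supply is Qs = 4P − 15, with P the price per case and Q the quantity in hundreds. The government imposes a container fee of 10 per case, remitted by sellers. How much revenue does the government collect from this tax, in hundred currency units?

Without the tax, 385 − 6P = 4P − 15 gives 10P = 400, so P* = 40 and Q* = 145.
With the tax collected from sellers, supply shifts: Qs = 4(P − 10) − 15.
Solving gives Q = 121 with buyers paying 44 and sellers receiving 34 (the 10 wedge).
Revenue = t · Q = 10 · 121 = 1210.

Tax revenue = 1210 hundred.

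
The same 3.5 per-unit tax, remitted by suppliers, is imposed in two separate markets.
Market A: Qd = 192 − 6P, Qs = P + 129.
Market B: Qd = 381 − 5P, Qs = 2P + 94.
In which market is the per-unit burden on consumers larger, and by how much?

Market A: pre-tax P* = 9, Q* = 138; post-tax Q = 135; per-unit burden on consumers = 0.5.
Market B: pre-tax P* = 41, Q* = 176; post-tax Q = 171; per-unit burden on consumers = 1.
Difference: 0.5 vs 1 → market B is larger by 0.5.

Market B, by 0.5.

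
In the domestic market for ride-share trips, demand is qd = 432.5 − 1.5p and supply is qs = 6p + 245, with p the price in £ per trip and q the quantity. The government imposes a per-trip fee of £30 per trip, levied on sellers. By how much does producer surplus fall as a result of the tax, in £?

Before the tax: set 432.5 − 1.5p = 6p + 245 → p* = £25, q* = 395.
With the tax collected from sellers, supply shifts: qs = 6(p − 30) + 245.
New equilibrium: buyers pay £49, sellers receive £19, q = 359. (Wedge: pb − ps = 30.)
ΔPS is the trapezoid between Q = 359 and Q = 395 of height £6: ½ · (395 + 359) · 6 = £2262.

Producer surplus falls by £2262.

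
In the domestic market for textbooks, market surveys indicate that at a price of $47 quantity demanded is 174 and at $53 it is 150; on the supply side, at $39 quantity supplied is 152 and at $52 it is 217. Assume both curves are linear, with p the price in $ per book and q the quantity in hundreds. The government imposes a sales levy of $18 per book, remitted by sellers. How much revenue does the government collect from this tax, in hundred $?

Demand slope: (150 − 174)/(53 − 47) = -4, so qd = 362 − 4p.
Supply slope: (217 − 152)/(52 − 39) = 5, so qs = 5p − 43.
Before the tax: set 362 − 4p = 5p − 43 → p* = $45, q* = 182.
With the tax collected from sellers, supply shifts: qs = 5(p − 18) − 43.
Solving gives q = 142 with buyers paying $55 and sellers receiving $37 (the $18 wedge).
Revenue = t · Q = 18 · 142 = $2556.

Tax revenue = $2556 hundred.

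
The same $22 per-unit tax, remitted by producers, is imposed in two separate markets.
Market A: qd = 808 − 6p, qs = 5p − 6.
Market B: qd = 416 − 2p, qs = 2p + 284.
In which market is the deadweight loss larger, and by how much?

Market A, by $418.

Market A: pre-tax p* = $74, q* = 364; post-tax q = 304; deadweight loss = $660.
Market B: pre-tax p* = $33, q* = 350; post-tax q = 328; deadweight loss = $242.
Difference: $660 vs $242 → market A is larger by $418.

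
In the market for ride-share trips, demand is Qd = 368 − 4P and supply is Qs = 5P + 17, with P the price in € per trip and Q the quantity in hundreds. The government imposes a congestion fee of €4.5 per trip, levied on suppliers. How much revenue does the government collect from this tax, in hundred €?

Tax revenue = €909 hundred.

Before the tax: set 368 − 4P = 5P + 17 → P* = €39, Q* = 212.
With the tax collected from suppliers, supply shifts: Qs = 5(P − 4.5) + 17.
Solving gives Q = 202 with buyers paying €41.5 and suppliers receiving €37 (the €4.5 wedge).
Revenue = t · Q = 4.5 · 202 = €909.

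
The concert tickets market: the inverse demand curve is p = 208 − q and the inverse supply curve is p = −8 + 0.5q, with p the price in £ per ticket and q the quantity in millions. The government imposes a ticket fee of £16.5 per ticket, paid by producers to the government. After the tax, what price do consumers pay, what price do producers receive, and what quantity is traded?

Consumers pay £75; producers receive £58.5; quantity = 133.

Rewrite in direct form: qd = 208 − p and qs = 2p + 16.
Without the tax, 208 − p = 2p + 16 gives 3p = 192, so p* = £64 and q* = 144.
With the tax collected from producers, supply shifts: qs = 2(p − 16.5) + 16.
New equilibrium: consumers pay £75, producers receive £58.5, q = 133. (Wedge: pb − ps = 16.5.)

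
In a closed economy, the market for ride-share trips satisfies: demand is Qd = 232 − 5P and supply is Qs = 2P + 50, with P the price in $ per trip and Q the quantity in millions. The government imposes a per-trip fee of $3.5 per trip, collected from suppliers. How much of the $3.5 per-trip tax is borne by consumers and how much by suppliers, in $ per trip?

Consumers bear $1 per trip; suppliers bear $2.5 per trip.

Without the tax, 232 − 5P = 2P + 50 gives 7P = 182, so P* = $26 and Q* = 102.
With the tax collected from suppliers, supply shifts: Qs = 2(P − 3.5) + 50.
New equilibrium: consumers pay $27, suppliers receive $23.5, Q = 97. (Wedge: Pb − Ps = 3.5.)
Burden on consumers: $1; on suppliers: $2.5. (They sum to $3.5.)
The less price-elastic side of the market bears the larger share of a per-unit tax.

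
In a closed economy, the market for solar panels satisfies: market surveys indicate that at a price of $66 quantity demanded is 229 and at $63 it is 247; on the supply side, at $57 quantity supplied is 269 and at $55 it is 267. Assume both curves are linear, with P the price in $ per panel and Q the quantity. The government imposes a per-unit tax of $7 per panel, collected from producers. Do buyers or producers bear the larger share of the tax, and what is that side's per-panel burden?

Producers bear the larger share: $6 per panel.

Demand slope: (247 − 229)/(63 − 66) = -6, so Qd = 625 − 6P.
Supply slope: (267 − 269)/(55 − 57) = 1, so Qs = P + 212.
Without the tax, 625 − 6P = P + 212 gives 7P = 413, so P* = $59 and Q* = 271.
With the tax collected from producers, supply shifts: Qs = (P − 7) + 212.
New equilibrium: buyers pay $60, producers receive $53, Q = 265. (Wedge: Pb − Ps = 7.)
Per-panel burden: buyers $1, producers $6.
Producers take the larger share because supply is less price-elastic here (demand slope 6 vs supply slope 1).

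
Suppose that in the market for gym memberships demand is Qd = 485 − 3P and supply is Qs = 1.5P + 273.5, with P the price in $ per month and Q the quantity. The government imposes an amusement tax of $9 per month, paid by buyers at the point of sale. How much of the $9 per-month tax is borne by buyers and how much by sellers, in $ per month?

Buyers bear $3 per month; sellers bear $6 per month.

Before the tax: set 485 − 3P = 1.5P + 273.5 → P* = $47, Q* = 344.
With the tax collected from buyers, demand (in seller-price terms) shifts: Qd = 485 − 3(P + 9).
New equilibrium: buyers pay $50, sellers receive $41, Q = 335. (Wedge: Pb − Ps = 9.)
Burden on buyers: $3; on sellers: $6. (They sum to $9.)
The less price-elastic side of the market bears the larger share of a per-unit tax.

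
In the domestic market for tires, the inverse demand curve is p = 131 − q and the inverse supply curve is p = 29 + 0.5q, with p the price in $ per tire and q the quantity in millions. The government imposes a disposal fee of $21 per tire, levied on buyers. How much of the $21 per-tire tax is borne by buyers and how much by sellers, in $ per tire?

Buyers bear $14 per tire; sellers bear $7 per tire.

Rewrite in direct form: qd = 131 − p and qs = 2p − 58.
Without the tax, 131 − p = 2p − 58 gives 3p = 189, so p* = $63 and q* = 68.
With the tax collected from buyers, demand (in seller-price terms) shifts: qd = 131 − (p + 21).
New equilibrium: buyers pay $77, sellers receive $56, q = 54. (Wedge: pb − ps = 21.)
Burden on buyers: $14; on sellers: $7. (They sum to $21.)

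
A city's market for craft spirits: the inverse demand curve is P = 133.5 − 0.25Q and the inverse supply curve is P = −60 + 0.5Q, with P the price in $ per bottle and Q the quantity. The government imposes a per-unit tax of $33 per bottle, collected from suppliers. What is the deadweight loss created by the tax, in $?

Deadweight loss = $726.

Rewrite in direct form: Qd = 534 − 4P and Qs = 2P + 120.
Before the tax: set 534 − 4P = 2P + 120 → P* = $69, Q* = 258.
With the tax collected from suppliers, supply shifts: Qs = 2(P − 33) + 120.
Solving gives Q = 214 with consumers paying $80 and suppliers receiving $47 (the $33 wedge).
Quantity falls by |ΔQ| = |258 − 214| = 44.
DWL = ½ · t · |ΔQ| = ½ · 33 · 44 = $726.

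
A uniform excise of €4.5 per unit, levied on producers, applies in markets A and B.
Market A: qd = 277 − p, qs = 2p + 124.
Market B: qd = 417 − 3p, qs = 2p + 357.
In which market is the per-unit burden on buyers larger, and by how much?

Market A: pre-tax p* = €51, q* = 226; post-tax q = 223; per-unit burden on buyers = €3.
Market B: pre-tax p* = €12, q* = 381; post-tax q = 375.6; per-unit burden on buyers = €1.8.
Difference: €3 vs €1.8 → market A is larger by €1.2.

Market A, by €1.2.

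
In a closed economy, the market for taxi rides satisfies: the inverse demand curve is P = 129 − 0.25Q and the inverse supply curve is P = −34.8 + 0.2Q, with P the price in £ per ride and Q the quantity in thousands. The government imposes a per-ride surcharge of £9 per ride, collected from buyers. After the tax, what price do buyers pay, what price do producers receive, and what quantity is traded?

Buyers pay £43; producers receive £34; quantity = 344.

Rewrite in direct form: Qd = 516 − 4P and Qs = 5P + 174.
Without the tax, 516 − 4P = 5P + 174 gives 9P = 342, so P* = £38 and Q* = 364.
With the tax collected from buyers, demand (in seller-price terms) shifts: Qd = 516 − 4(P + 9).
Solving gives Q = 344 with buyers paying £43 and producers receiving £34 (the £9 wedge).
The less price-elastic side of the market bears the larger share of a per-unit tax.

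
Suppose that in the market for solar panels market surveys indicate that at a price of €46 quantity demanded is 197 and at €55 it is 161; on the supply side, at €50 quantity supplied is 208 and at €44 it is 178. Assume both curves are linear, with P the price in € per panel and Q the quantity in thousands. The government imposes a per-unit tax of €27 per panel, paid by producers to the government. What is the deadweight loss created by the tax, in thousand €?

Deadweight loss = €810 thousand.

Demand slope: (161 − 197)/(55 − 46) = -4, so Qd = 381 − 4P.
Supply slope: (178 − 208)/(44 − 50) = 5, so Qs = 5P − 42.
Before the tax: set 381 − 4P = 5P − 42 → P* = €47, Q* = 193.
With the tax collected from producers, supply shifts: Qs = 5(P − 27) − 42.
New equilibrium: buyers pay €62, producers receive €35, Q = 133. (Wedge: Pb − Ps = 27.)
Quantity falls by |ΔQ| = |193 − 133| = 60.
DWL = ½ · t · |ΔQ| = ½ · 27 · 60 = €810.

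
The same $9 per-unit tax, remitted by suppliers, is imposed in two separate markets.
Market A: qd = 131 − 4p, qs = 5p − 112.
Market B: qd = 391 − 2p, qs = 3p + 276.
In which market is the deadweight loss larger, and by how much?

Market A, by $41.4.

Market A: pre-tax p* = $27, q* = 23; post-tax q = 3; deadweight loss = $90.
Market B: pre-tax p* = $23, q* = 345; post-tax q = 334.2; deadweight loss = $48.6.
Difference: $90 vs $48.6 → market A is larger by $41.4.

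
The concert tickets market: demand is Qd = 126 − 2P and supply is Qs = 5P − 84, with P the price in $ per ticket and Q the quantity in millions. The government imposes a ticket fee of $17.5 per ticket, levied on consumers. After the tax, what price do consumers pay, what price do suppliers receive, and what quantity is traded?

Before the tax: set 126 − 2P = 5P − 84 → P* = $30, Q* = 66.
With the tax collected from consumers, demand (in seller-price terms) shifts: Qd = 126 − 2(P + 17.5).
Solving gives Q = 41 with consumers paying $42.5 and suppliers receiving $25 (the $17.5 wedge).
The less price-elastic side of the market bears the larger share of a per-unit tax.

Consumers pay $42.5; suppliers receive $25; quantity = 41.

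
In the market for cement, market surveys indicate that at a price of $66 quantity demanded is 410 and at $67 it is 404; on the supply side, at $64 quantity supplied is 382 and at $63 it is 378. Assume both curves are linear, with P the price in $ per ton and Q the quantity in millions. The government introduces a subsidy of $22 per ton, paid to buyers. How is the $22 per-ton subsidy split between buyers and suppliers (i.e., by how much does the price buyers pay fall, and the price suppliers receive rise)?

Demand slope: (404 − 410)/(67 − 66) = -6, so Qd = 806 − 6P.
Supply slope: (378 − 382)/(63 − 64) = 4, so Qs = 4P + 126.
Without the subsidy, 806 − 6P = 4P + 126 gives 10P = 680, so P* = $68 and Q* = 398.
With a per-unit subsidy paid to buyers, each effectively pays P − 22, so demand becomes Qd = 806 − 6(P − 22).
Solving gives Q = 450.8 with buyers paying $59.2 and suppliers receiving $81.2 (the $22 wedge).
Gain to buyers: $8.8; to suppliers: $13.2. (They sum to $22.)

Buyers gain $8.8 per ton; suppliers gain $13.2 per ton.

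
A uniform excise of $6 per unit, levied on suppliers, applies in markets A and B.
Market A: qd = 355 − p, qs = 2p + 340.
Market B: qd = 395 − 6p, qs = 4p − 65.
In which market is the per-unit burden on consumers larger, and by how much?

Market A: pre-tax p* = $5, q* = 350; post-tax q = 346; per-unit burden on consumers = $4.
Market B: pre-tax p* = $46, q* = 119; post-tax q = 104.6; per-unit burden on consumers = $2.4.
Difference: $4 vs $2.4 → market A is larger by $1.6.

Market A, by $1.6.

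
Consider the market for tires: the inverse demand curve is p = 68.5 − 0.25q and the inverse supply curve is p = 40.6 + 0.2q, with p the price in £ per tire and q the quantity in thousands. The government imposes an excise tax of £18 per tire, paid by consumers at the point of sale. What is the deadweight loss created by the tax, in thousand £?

Inverting to q(p) form: qd = 274 − 4p; qs = 5p − 203.
Before the tax: set 274 − 4p = 5p − 203 → p* = £53, q* = 62.
With the tax collected from consumers, demand (in seller-price terms) shifts: qd = 274 − 4(p + 18).
New equilibrium: consumers pay £63, suppliers receive £45, q = 22. (Wedge: pb − ps = 18.)
Quantity falls by |ΔQ| = |62 − 22| = 40.
DWL = ½ · t · |ΔQ| = ½ · 18 · 40 = £360.

Deadweight loss = £360 thousand.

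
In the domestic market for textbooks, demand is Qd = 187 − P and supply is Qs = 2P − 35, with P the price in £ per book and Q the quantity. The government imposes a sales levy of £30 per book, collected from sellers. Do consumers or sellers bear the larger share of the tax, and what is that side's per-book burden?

Without the tax, 187 − P = 2P − 35 gives 3P = 222, so P* = £74 and Q* = 113.
With the tax collected from sellers, supply shifts: Qs = 2(P − 30) − 35.
Solving gives Q = 93 with consumers paying £94 and sellers receiving £64 (the £30 wedge).
Per-book burden: consumers £20, sellers £10.
Consumers take the larger share because demand is less price-elastic here (demand slope 1 vs supply slope 2).
The less price-elastic side of the market bears the larger share of a per-unit tax.

Consumers bear the larger share: £20 per book.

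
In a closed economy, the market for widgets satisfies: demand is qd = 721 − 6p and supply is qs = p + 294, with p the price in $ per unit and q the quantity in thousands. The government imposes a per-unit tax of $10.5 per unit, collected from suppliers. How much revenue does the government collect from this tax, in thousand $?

Tax revenue = $3633 thousand.

Without the tax, 721 − 6p = p + 294 gives 7p = 427, so p* = $61 and q* = 355.
With the tax collected from suppliers, supply shifts: qs = (p − 10.5) + 294.
Solving gives q = 346 with buyers paying $62.5 and suppliers receiving $52 (the $10.5 wedge).
Revenue = t · Q = 10.5 · 346 = $3633.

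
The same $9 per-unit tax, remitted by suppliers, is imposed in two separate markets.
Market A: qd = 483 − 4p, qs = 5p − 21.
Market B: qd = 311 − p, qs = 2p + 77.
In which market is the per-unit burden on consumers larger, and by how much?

Market B, by $1.

Market A: pre-tax p* = $56, q* = 259; post-tax q = 239; per-unit burden on consumers = $5.
Market B: pre-tax p* = $78, q* = 233; post-tax q = 227; per-unit burden on consumers = $6.
Difference: $5 vs $6 → market B is larger by $1.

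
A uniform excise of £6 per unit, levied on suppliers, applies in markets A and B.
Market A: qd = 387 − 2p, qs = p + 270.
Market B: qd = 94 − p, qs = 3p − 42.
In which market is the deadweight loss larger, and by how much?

Market B, by £1.5.

Market A: pre-tax p* = £39, q* = 309; post-tax q = 305; deadweight loss = £12.
Market B: pre-tax p* = £34, q* = 60; post-tax q = 55.5; deadweight loss = £13.5.
Difference: £12 vs £13.5 → market B is larger by £1.5.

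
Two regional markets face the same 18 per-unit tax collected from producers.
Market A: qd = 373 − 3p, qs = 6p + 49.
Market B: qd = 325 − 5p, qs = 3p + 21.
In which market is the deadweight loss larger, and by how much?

Market A: pre-tax p* = 36, q* = 265; post-tax q = 229; deadweight loss = 324.
Market B: pre-tax p* = 38, q* = 135; post-tax q = 101.25; deadweight loss = 303.75.
Difference: 324 vs 303.75 → market A is larger by 20.25.

Market A, by 20.25.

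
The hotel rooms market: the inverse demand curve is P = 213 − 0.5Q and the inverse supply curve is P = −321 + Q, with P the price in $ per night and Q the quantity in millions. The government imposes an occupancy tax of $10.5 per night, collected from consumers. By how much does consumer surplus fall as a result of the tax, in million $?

Rewrite in direct form: Qd = 426 − 2P and Qs = P + 321.
Before the tax: set 426 − 2P = P + 321 → P* = $35, Q* = 356.
With the tax collected from consumers, demand (in seller-price terms) shifts: Qd = 426 − 2(P + 10.5).
New equilibrium: consumers pay $38.5, sellers receive $28, Q = 349. (Wedge: Pb − Ps = 10.5.)
ΔCS is the trapezoid between Q = 349 and Q = 356 of height $3.5: ½ · (356 + 349) · 3.5 = $1233.75.

Consumer surplus falls by $1233.75 million.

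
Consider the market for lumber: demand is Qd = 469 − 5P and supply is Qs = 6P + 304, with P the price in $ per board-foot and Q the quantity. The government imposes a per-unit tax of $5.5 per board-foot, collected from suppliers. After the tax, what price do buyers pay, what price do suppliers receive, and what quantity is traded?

Buyers pay $18; suppliers receive $12.5; quantity = 379.

Before the tax: set 469 − 5P = 6P + 304 → P* = $15, Q* = 394.
With the tax collected from suppliers, supply shifts: Qs = 6(P − 5.5) + 304.
New equilibrium: buyers pay $18, suppliers receive $12.5, Q = 379. (Wedge: Pb − Ps = 5.5.)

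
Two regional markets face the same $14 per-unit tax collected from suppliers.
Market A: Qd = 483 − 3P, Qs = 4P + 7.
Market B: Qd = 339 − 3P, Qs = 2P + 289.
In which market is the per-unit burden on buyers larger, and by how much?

Market A, by $2.4.

Market A: pre-tax P* = $68, Q* = 279; post-tax Q = 255; per-unit burden on buyers = $8.
Market B: pre-tax P* = $10, Q* = 309; post-tax Q = 292.2; per-unit burden on buyers = $5.6.
Difference: $8 vs $5.6 → market A is larger by $2.4.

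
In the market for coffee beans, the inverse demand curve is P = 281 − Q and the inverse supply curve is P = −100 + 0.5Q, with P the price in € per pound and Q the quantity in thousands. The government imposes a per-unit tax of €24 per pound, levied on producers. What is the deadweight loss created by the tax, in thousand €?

Deadweight loss = €192 thousand.

Rewrite in direct form: Qd = 281 − P and Qs = 2P + 200.
Without the tax, 281 − P = 2P + 200 gives 3P = 81, so P* = €27 and Q* = 254.
With the tax collected from producers, supply shifts: Qs = 2(P − 24) + 200.
New equilibrium: buyers pay €43, producers receive €19, Q = 238. (Wedge: Pb − Ps = 24.)
Quantity falls by |ΔQ| = |254 − 238| = 16.
DWL = ½ · t · |ΔQ| = ½ · 24 · 16 = €192.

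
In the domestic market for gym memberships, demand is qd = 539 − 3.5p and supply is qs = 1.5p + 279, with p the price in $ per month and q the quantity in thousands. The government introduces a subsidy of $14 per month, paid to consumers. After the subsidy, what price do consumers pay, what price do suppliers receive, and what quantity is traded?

Without the subsidy, 539 − 3.5p = 1.5p + 279 gives 5p = 260, so p* = $52 and q* = 357.
With a per-unit subsidy paid to consumers, each effectively pays p − 14, so demand becomes qd = 539 − 3.5(p − 14).
New equilibrium: consumers pay $47.8, suppliers receive $61.8, q = 371.7. (Wedge: pb − ps = −14.)

Consumers pay $47.8; suppliers receive $61.8; quantity = 371.7.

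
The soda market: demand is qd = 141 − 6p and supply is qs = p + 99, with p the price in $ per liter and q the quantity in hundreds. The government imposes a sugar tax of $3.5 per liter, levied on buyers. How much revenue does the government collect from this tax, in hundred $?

Before the tax: set 141 − 6p = p + 99 → p* = $6, q* = 105.
With the tax collected from buyers, demand (in seller-price terms) shifts: qd = 141 − 6(p + 3.5).
Solving gives q = 102 with buyers paying $6.5 and suppliers receiving $3 (the $3.5 wedge).
Revenue = t · Q = 3.5 · 102 = $357.

Tax revenue = $357 hundred.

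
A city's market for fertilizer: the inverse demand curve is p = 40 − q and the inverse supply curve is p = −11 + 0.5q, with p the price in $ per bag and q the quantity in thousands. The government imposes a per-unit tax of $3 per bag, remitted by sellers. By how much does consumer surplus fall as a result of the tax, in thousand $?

Consumer surplus falls by $66 thousand.

Inverting to q(p) form: qd = 40 − p; qs = 2p + 22.
Before the tax: set 40 − p = 2p + 22 → p* = $6, q* = 34.
With the tax collected from sellers, supply shifts: qs = 2(p − 3) + 22.
New equilibrium: consumers pay $8, sellers receive $5, q = 32. (Wedge: pb − ps = 3.)
ΔCS is the trapezoid between Q = 32 and Q = 34 of height $2: ½ · (34 + 32) · 2 = $66.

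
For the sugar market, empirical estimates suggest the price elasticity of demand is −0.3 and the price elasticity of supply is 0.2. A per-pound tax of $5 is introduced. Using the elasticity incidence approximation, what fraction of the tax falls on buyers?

Incidence ratio: buyers' share ≈ εs / (εs + |εd|) = 0.2 / (0.2 + 0.3) = 0.4.
Supply is the less elastic side, so buyers bear the smaller share.

Buyers' share ≈ 0.4.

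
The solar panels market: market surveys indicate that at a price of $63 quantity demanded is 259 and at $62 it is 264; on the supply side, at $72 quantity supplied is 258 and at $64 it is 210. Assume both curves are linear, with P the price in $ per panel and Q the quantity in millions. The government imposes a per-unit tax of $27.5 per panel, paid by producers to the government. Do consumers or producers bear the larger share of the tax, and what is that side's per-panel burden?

Consumers bear the larger share: $15 per panel.

Demand slope: (264 − 259)/(62 − 63) = -5, so Qd = 574 − 5P.
Supply slope: (210 − 258)/(64 − 72) = 6, so Qs = 6P − 174.
Without the tax, 574 − 5P = 6P − 174 gives 11P = 748, so P* = $68 and Q* = 234.
With the tax collected from producers, supply shifts: Qs = 6(P − 27.5) − 174.
New equilibrium: consumers pay $83, producers receive $55.5, Q = 159. (Wedge: Pb − Ps = 27.5.)
Per-panel burden: consumers $15, producers $12.5.
Consumers take the larger share because demand is less price-elastic here (demand slope 5 vs supply slope 6).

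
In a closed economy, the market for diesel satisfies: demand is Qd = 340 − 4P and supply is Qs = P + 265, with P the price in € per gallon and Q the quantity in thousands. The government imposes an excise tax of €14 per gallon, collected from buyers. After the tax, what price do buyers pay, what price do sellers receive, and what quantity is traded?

Before the tax: set 340 − 4P = P + 265 → P* = €15, Q* = 280.
With the tax collected from buyers, demand (in seller-price terms) shifts: Qd = 340 − 4(P + 14).
Solving gives Q = 268.8 with buyers paying €17.8 and sellers receiving €3.8 (the €14 wedge).

Buyers pay €17.8; sellers receive €3.8; quantity = 268.8.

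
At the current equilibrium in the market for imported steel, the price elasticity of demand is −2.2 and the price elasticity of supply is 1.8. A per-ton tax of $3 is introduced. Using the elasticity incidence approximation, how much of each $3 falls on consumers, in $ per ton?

Incidence ratio: consumers' share ≈ εs / (εs + |εd|) = 1.8 / (1.8 + 2.2) = 0.45.
So consumers bear ≈ 0.45 × $3 = $1.35; producers bear $1.65.

Consumers bear ≈ $1.35 per ton.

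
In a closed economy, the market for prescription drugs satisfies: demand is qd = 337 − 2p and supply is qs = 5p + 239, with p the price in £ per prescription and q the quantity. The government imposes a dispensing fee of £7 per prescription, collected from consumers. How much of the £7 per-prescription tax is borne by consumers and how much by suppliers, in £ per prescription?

Consumers bear £5 per prescription; suppliers bear £2 per prescription.

Before the tax: set 337 − 2p = 5p + 239 → p* = £14, q* = 309.
With the tax collected from consumers, demand (in seller-price terms) shifts: qd = 337 − 2(p + 7).
Solving gives q = 299 with consumers paying £19 and suppliers receiving £12 (the £7 wedge).
Burden on consumers: £5; on suppliers: £2. (They sum to £7.)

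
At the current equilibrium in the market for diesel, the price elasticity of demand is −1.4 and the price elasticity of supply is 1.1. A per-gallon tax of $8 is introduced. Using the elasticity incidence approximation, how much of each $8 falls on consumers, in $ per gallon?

Incidence ratio: consumers' share ≈ εs / (εs + |εd|) = 1.1 / (1.1 + 1.4) = 0.44.
So consumers bear ≈ 0.44 × $8 = $3.52; suppliers bear $4.48.

Consumers bear ≈ $3.52 per gallon.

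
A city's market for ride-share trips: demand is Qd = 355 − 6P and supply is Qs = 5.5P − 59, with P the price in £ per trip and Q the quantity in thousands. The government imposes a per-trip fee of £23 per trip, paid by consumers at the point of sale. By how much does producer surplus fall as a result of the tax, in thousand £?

Producer surplus falls by £1272 thousand.

Without the tax, 355 − 6P = 5.5P − 59 gives 11.5P = 414, so P* = £36 and Q* = 139.
With the tax collected from consumers, demand (in seller-price terms) shifts: Qd = 355 − 6(P + 23).
Solving gives Q = 73 with consumers paying £47 and suppliers receiving £24 (the £23 wedge).
ΔPS is the trapezoid between Q = 73 and Q = 139 of height £12: ½ · (139 + 73) · 12 = £1272.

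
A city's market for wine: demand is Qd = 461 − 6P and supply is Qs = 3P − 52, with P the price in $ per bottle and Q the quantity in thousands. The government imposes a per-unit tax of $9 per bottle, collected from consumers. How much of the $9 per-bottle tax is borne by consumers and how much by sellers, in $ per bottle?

Before the tax: set 461 − 6P = 3P − 52 → P* = $57, Q* = 119.
With the tax collected from consumers, demand (in seller-price terms) shifts: Qd = 461 − 6(P + 9).
New equilibrium: consumers pay $60, sellers receive $51, Q = 101. (Wedge: Pb − Ps = 9.)
Burden on consumers: $3; on sellers: $6. (They sum to $9.)

Consumers bear $3 per bottle; sellers bear $6 per bottle.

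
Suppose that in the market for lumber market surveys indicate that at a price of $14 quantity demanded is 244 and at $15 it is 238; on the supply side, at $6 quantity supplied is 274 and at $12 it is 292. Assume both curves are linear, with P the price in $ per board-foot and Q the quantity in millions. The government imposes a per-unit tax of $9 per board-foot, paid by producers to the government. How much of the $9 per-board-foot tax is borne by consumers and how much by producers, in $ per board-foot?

Demand slope: (238 − 244)/(15 − 14) = -6, so Qd = 328 − 6P.
Supply slope: (292 − 274)/(12 − 6) = 3, so Qs = 3P + 256.
Before the tax: set 328 − 6P = 3P + 256 → P* = $8, Q* = 280.
With the tax collected from producers, supply shifts: Qs = 3(P − 9) + 256.
Solving gives Q = 262 with consumers paying $11 and producers receiving $2 (the $9 wedge).
Burden on consumers: $3; on producers: $6. (They sum to $9.)
The less price-elastic side of the market bears the larger share of a per-unit tax.

Consumers bear $3 per board-foot; producers bear $6 per board-foot.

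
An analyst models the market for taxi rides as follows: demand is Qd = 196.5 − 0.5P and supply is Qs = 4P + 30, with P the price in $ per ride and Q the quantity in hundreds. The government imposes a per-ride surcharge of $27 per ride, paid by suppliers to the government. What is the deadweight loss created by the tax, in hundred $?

Without the tax, 196.5 − 0.5P = 4P + 30 gives 4.5P = 166.5, so P* = $37 and Q* = 178.
With the tax collected from suppliers, supply shifts: Qs = 4(P − 27) + 30.
New equilibrium: buyers pay $61, suppliers receive $34, Q = 166. (Wedge: Pb − Ps = 27.)
Quantity falls by |ΔQ| = |178 − 166| = 12.
DWL = ½ · t · |ΔQ| = ½ · 27 · 12 = $162.

Deadweight loss = $162 hundred.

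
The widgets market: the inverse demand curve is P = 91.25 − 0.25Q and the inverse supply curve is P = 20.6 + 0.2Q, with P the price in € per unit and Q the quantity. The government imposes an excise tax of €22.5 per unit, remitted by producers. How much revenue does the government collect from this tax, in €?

Tax revenue = €2407.5.

Rewrite in direct form: Qd = 365 − 4P and Qs = 5P − 103.
Before the tax: set 365 − 4P = 5P − 103 → P* = €52, Q* = 157.
With the tax collected from producers, supply shifts: Qs = 5(P − 22.5) − 103.
Solving gives Q = 107 with buyers paying €64.5 and producers receiving €42 (the €22.5 wedge).
Revenue = t · Q = 22.5 · 107 = €2407.5.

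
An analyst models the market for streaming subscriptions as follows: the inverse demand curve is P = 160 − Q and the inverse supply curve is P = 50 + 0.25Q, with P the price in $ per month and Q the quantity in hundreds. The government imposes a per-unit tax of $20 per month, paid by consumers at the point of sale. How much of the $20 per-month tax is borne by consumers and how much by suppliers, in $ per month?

Consumers bear $16 per month; suppliers bear $4 per month.

Inverting to Q(P) form: Qd = 160 − P; Qs = 4P − 200.
Before the tax: set 160 − P = 4P − 200 → P* = $72, Q* = 88.
With the tax collected from consumers, demand (in seller-price terms) shifts: Qd = 160 − (P + 20).
Solving gives Q = 72 with consumers paying $88 and suppliers receiving $68 (the $20 wedge).
Burden on consumers: $16; on suppliers: $4. (They sum to $20.)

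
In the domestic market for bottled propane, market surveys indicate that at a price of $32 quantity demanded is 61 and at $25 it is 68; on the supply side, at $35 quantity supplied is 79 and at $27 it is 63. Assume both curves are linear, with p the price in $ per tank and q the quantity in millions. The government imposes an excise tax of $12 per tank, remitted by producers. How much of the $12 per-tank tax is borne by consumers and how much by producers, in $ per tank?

Demand slope: (68 − 61)/(25 − 32) = -1, so qd = 93 − p.
Supply slope: (63 − 79)/(27 − 35) = 2, so qs = 2p + 9.
Without the tax, 93 − p = 2p + 9 gives 3p = 84, so p* = $28 and q* = 65.
With the tax collected from producers, supply shifts: qs = 2(p − 12) + 9.
Solving gives q = 57 with consumers paying $36 and producers receiving $24 (the $12 wedge).
Burden on consumers: $8; on producers: $4. (They sum to $12.)
The less price-elastic side of the market bears the larger share of a per-unit tax.

Consumers bear $8 per tank; producers bear $4 per tank.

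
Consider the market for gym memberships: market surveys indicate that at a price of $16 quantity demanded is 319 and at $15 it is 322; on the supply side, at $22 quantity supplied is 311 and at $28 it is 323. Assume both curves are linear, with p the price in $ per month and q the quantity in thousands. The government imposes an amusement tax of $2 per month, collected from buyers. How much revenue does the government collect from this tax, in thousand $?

Demand slope: (322 − 319)/(15 − 16) = -3, so qd = 367 − 3p.
Supply slope: (323 − 311)/(28 − 22) = 2, so qs = 2p + 267.
Without the tax, 367 − 3p = 2p + 267 gives 5p = 100, so p* = $20 and q* = 307.
With the tax collected from buyers, demand (in seller-price terms) shifts: qd = 367 − 3(p + 2).
New equilibrium: buyers pay $20.8, sellers receive $18.8, q = 304.6. (Wedge: pb − ps = 2.)
Revenue = t · Q = 2 · 304.6 = $609.2.

Tax revenue = $609.2 thousand.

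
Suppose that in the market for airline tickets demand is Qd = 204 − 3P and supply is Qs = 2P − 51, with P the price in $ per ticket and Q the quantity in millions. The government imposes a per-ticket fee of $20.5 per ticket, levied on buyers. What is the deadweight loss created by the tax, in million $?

Deadweight loss = $252.15 million.

Without the tax, 204 − 3P = 2P − 51 gives 5P = 255, so P* = $51 and Q* = 51.
With the tax collected from buyers, demand (in seller-price terms) shifts: Qd = 204 − 3(P + 20.5).
Solving gives Q = 26.4 with buyers paying $59.2 and suppliers receiving $38.7 (the $20.5 wedge).
Quantity falls by |ΔQ| = |51 − 26.4| = 24.6.
DWL = ½ · t · |ΔQ| = ½ · 20.5 · 24.6 = $252.15.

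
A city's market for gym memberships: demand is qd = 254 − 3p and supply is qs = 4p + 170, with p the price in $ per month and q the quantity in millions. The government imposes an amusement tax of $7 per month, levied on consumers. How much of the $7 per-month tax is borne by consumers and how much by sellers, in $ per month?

Consumers bear $4 per month; sellers bear $3 per month.

Without the tax, 254 − 3p = 4p + 170 gives 7p = 84, so p* = $12 and q* = 218.
With the tax collected from consumers, demand (in seller-price terms) shifts: qd = 254 − 3(p + 7).
Solving gives q = 206 with consumers paying $16 and sellers receiving $9 (the $7 wedge).
Burden on consumers: $4; on sellers: $3. (They sum to $7.)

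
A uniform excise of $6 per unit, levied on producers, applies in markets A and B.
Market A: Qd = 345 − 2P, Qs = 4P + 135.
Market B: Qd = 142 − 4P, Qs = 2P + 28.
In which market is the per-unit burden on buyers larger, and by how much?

Market A: pre-tax P* = $35, Q* = 275; post-tax Q = 267; per-unit burden on buyers = $4.
Market B: pre-tax P* = $19, Q* = 66; post-tax Q = 58; per-unit burden on buyers = $2.
Difference: $4 vs $2 → market A is larger by $2.

Market A, by $2.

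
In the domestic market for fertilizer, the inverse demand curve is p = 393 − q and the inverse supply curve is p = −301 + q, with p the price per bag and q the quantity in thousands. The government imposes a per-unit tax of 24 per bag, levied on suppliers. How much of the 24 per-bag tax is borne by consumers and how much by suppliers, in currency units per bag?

Inverting to q(p) form: qd = 393 − p; qs = p + 301.
Without the tax, 393 − p = p + 301 gives 2p = 92, so p* = 46 and q* = 347.
With the tax collected from suppliers, supply shifts: qs = (p − 24) + 301.
Solving gives q = 335 with consumers paying 58 and suppliers receiving 34 (the 24 wedge).
Burden on consumers: 12; on suppliers: 12. (They sum to 24.)

Consumers bear 12 per bag; suppliers bear 12 per bag.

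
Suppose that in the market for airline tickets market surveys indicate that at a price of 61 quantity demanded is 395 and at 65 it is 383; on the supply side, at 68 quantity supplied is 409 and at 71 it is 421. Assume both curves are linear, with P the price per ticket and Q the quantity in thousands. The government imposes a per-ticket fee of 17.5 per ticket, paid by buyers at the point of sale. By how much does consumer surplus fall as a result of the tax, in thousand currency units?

Consumer surplus falls by 3740 thousand.

Demand slope: (383 − 395)/(65 − 61) = -3, so Qd = 578 − 3P.
Supply slope: (421 − 409)/(71 − 68) = 4, so Qs = 4P + 137.
Before the tax: set 578 − 3P = 4P + 137 → P* = 63, Q* = 389.
With the tax collected from buyers, demand (in seller-price terms) shifts: Qd = 578 − 3(P + 17.5).
New equilibrium: buyers pay 73, sellers receive 55.5, Q = 359. (Wedge: Pb − Ps = 17.5.)
ΔCS is the trapezoid between Q = 359 and Q = 389 of height 10: ½ · (389 + 359) · 10 = 3740.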